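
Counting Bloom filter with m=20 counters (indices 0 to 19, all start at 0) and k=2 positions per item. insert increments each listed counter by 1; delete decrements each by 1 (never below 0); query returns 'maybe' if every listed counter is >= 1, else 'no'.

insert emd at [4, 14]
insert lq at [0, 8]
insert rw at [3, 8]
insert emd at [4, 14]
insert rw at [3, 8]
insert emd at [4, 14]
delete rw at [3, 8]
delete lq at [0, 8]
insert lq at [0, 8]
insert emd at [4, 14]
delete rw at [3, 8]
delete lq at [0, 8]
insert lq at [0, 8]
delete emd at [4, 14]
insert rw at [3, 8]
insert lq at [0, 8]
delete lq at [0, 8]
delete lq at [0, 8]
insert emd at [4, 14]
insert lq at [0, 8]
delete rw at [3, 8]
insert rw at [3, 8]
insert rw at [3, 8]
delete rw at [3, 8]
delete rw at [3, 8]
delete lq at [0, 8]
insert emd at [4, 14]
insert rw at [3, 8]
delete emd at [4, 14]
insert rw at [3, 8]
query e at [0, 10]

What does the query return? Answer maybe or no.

Step 1: insert emd at [4, 14] -> counters=[0,0,0,0,1,0,0,0,0,0,0,0,0,0,1,0,0,0,0,0]
Step 2: insert lq at [0, 8] -> counters=[1,0,0,0,1,0,0,0,1,0,0,0,0,0,1,0,0,0,0,0]
Step 3: insert rw at [3, 8] -> counters=[1,0,0,1,1,0,0,0,2,0,0,0,0,0,1,0,0,0,0,0]
Step 4: insert emd at [4, 14] -> counters=[1,0,0,1,2,0,0,0,2,0,0,0,0,0,2,0,0,0,0,0]
Step 5: insert rw at [3, 8] -> counters=[1,0,0,2,2,0,0,0,3,0,0,0,0,0,2,0,0,0,0,0]
Step 6: insert emd at [4, 14] -> counters=[1,0,0,2,3,0,0,0,3,0,0,0,0,0,3,0,0,0,0,0]
Step 7: delete rw at [3, 8] -> counters=[1,0,0,1,3,0,0,0,2,0,0,0,0,0,3,0,0,0,0,0]
Step 8: delete lq at [0, 8] -> counters=[0,0,0,1,3,0,0,0,1,0,0,0,0,0,3,0,0,0,0,0]
Step 9: insert lq at [0, 8] -> counters=[1,0,0,1,3,0,0,0,2,0,0,0,0,0,3,0,0,0,0,0]
Step 10: insert emd at [4, 14] -> counters=[1,0,0,1,4,0,0,0,2,0,0,0,0,0,4,0,0,0,0,0]
Step 11: delete rw at [3, 8] -> counters=[1,0,0,0,4,0,0,0,1,0,0,0,0,0,4,0,0,0,0,0]
Step 12: delete lq at [0, 8] -> counters=[0,0,0,0,4,0,0,0,0,0,0,0,0,0,4,0,0,0,0,0]
Step 13: insert lq at [0, 8] -> counters=[1,0,0,0,4,0,0,0,1,0,0,0,0,0,4,0,0,0,0,0]
Step 14: delete emd at [4, 14] -> counters=[1,0,0,0,3,0,0,0,1,0,0,0,0,0,3,0,0,0,0,0]
Step 15: insert rw at [3, 8] -> counters=[1,0,0,1,3,0,0,0,2,0,0,0,0,0,3,0,0,0,0,0]
Step 16: insert lq at [0, 8] -> counters=[2,0,0,1,3,0,0,0,3,0,0,0,0,0,3,0,0,0,0,0]
Step 17: delete lq at [0, 8] -> counters=[1,0,0,1,3,0,0,0,2,0,0,0,0,0,3,0,0,0,0,0]
Step 18: delete lq at [0, 8] -> counters=[0,0,0,1,3,0,0,0,1,0,0,0,0,0,3,0,0,0,0,0]
Step 19: insert emd at [4, 14] -> counters=[0,0,0,1,4,0,0,0,1,0,0,0,0,0,4,0,0,0,0,0]
Step 20: insert lq at [0, 8] -> counters=[1,0,0,1,4,0,0,0,2,0,0,0,0,0,4,0,0,0,0,0]
Step 21: delete rw at [3, 8] -> counters=[1,0,0,0,4,0,0,0,1,0,0,0,0,0,4,0,0,0,0,0]
Step 22: insert rw at [3, 8] -> counters=[1,0,0,1,4,0,0,0,2,0,0,0,0,0,4,0,0,0,0,0]
Step 23: insert rw at [3, 8] -> counters=[1,0,0,2,4,0,0,0,3,0,0,0,0,0,4,0,0,0,0,0]
Step 24: delete rw at [3, 8] -> counters=[1,0,0,1,4,0,0,0,2,0,0,0,0,0,4,0,0,0,0,0]
Step 25: delete rw at [3, 8] -> counters=[1,0,0,0,4,0,0,0,1,0,0,0,0,0,4,0,0,0,0,0]
Step 26: delete lq at [0, 8] -> counters=[0,0,0,0,4,0,0,0,0,0,0,0,0,0,4,0,0,0,0,0]
Step 27: insert emd at [4, 14] -> counters=[0,0,0,0,5,0,0,0,0,0,0,0,0,0,5,0,0,0,0,0]
Step 28: insert rw at [3, 8] -> counters=[0,0,0,1,5,0,0,0,1,0,0,0,0,0,5,0,0,0,0,0]
Step 29: delete emd at [4, 14] -> counters=[0,0,0,1,4,0,0,0,1,0,0,0,0,0,4,0,0,0,0,0]
Step 30: insert rw at [3, 8] -> counters=[0,0,0,2,4,0,0,0,2,0,0,0,0,0,4,0,0,0,0,0]
Query e: check counters[0]=0 counters[10]=0 -> no

Answer: no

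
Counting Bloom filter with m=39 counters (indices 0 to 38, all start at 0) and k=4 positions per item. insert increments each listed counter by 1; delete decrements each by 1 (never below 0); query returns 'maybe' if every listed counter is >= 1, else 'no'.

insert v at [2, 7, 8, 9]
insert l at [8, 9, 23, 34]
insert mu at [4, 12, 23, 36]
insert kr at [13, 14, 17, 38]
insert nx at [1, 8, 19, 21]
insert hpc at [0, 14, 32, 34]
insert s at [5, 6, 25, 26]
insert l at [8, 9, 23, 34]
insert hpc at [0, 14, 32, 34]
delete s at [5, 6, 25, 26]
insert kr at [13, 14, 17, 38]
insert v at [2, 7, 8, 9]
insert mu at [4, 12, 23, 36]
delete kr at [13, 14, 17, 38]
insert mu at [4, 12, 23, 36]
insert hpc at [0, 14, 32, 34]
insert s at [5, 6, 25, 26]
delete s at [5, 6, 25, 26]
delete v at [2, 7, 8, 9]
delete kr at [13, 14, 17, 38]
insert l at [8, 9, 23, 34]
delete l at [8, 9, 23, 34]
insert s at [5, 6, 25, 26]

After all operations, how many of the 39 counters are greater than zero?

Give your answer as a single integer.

Answer: 19

Derivation:
Step 1: insert v at [2, 7, 8, 9] -> counters=[0,0,1,0,0,0,0,1,1,1,0,0,0,0,0,0,0,0,0,0,0,0,0,0,0,0,0,0,0,0,0,0,0,0,0,0,0,0,0]
Step 2: insert l at [8, 9, 23, 34] -> counters=[0,0,1,0,0,0,0,1,2,2,0,0,0,0,0,0,0,0,0,0,0,0,0,1,0,0,0,0,0,0,0,0,0,0,1,0,0,0,0]
Step 3: insert mu at [4, 12, 23, 36] -> counters=[0,0,1,0,1,0,0,1,2,2,0,0,1,0,0,0,0,0,0,0,0,0,0,2,0,0,0,0,0,0,0,0,0,0,1,0,1,0,0]
Step 4: insert kr at [13, 14, 17, 38] -> counters=[0,0,1,0,1,0,0,1,2,2,0,0,1,1,1,0,0,1,0,0,0,0,0,2,0,0,0,0,0,0,0,0,0,0,1,0,1,0,1]
Step 5: insert nx at [1, 8, 19, 21] -> counters=[0,1,1,0,1,0,0,1,3,2,0,0,1,1,1,0,0,1,0,1,0,1,0,2,0,0,0,0,0,0,0,0,0,0,1,0,1,0,1]
Step 6: insert hpc at [0, 14, 32, 34] -> counters=[1,1,1,0,1,0,0,1,3,2,0,0,1,1,2,0,0,1,0,1,0,1,0,2,0,0,0,0,0,0,0,0,1,0,2,0,1,0,1]
Step 7: insert s at [5, 6, 25, 26] -> counters=[1,1,1,0,1,1,1,1,3,2,0,0,1,1,2,0,0,1,0,1,0,1,0,2,0,1,1,0,0,0,0,0,1,0,2,0,1,0,1]
Step 8: insert l at [8, 9, 23, 34] -> counters=[1,1,1,0,1,1,1,1,4,3,0,0,1,1,2,0,0,1,0,1,0,1,0,3,0,1,1,0,0,0,0,0,1,0,3,0,1,0,1]
Step 9: insert hpc at [0, 14, 32, 34] -> counters=[2,1,1,0,1,1,1,1,4,3,0,0,1,1,3,0,0,1,0,1,0,1,0,3,0,1,1,0,0,0,0,0,2,0,4,0,1,0,1]
Step 10: delete s at [5, 6, 25, 26] -> counters=[2,1,1,0,1,0,0,1,4,3,0,0,1,1,3,0,0,1,0,1,0,1,0,3,0,0,0,0,0,0,0,0,2,0,4,0,1,0,1]
Step 11: insert kr at [13, 14, 17, 38] -> counters=[2,1,1,0,1,0,0,1,4,3,0,0,1,2,4,0,0,2,0,1,0,1,0,3,0,0,0,0,0,0,0,0,2,0,4,0,1,0,2]
Step 12: insert v at [2, 7, 8, 9] -> counters=[2,1,2,0,1,0,0,2,5,4,0,0,1,2,4,0,0,2,0,1,0,1,0,3,0,0,0,0,0,0,0,0,2,0,4,0,1,0,2]
Step 13: insert mu at [4, 12, 23, 36] -> counters=[2,1,2,0,2,0,0,2,5,4,0,0,2,2,4,0,0,2,0,1,0,1,0,4,0,0,0,0,0,0,0,0,2,0,4,0,2,0,2]
Step 14: delete kr at [13, 14, 17, 38] -> counters=[2,1,2,0,2,0,0,2,5,4,0,0,2,1,3,0,0,1,0,1,0,1,0,4,0,0,0,0,0,0,0,0,2,0,4,0,2,0,1]
Step 15: insert mu at [4, 12, 23, 36] -> counters=[2,1,2,0,3,0,0,2,5,4,0,0,3,1,3,0,0,1,0,1,0,1,0,5,0,0,0,0,0,0,0,0,2,0,4,0,3,0,1]
Step 16: insert hpc at [0, 14, 32, 34] -> counters=[3,1,2,0,3,0,0,2,5,4,0,0,3,1,4,0,0,1,0,1,0,1,0,5,0,0,0,0,0,0,0,0,3,0,5,0,3,0,1]
Step 17: insert s at [5, 6, 25, 26] -> counters=[3,1,2,0,3,1,1,2,5,4,0,0,3,1,4,0,0,1,0,1,0,1,0,5,0,1,1,0,0,0,0,0,3,0,5,0,3,0,1]
Step 18: delete s at [5, 6, 25, 26] -> counters=[3,1,2,0,3,0,0,2,5,4,0,0,3,1,4,0,0,1,0,1,0,1,0,5,0,0,0,0,0,0,0,0,3,0,5,0,3,0,1]
Step 19: delete v at [2, 7, 8, 9] -> counters=[3,1,1,0,3,0,0,1,4,3,0,0,3,1,4,0,0,1,0,1,0,1,0,5,0,0,0,0,0,0,0,0,3,0,5,0,3,0,1]
Step 20: delete kr at [13, 14, 17, 38] -> counters=[3,1,1,0,3,0,0,1,4,3,0,0,3,0,3,0,0,0,0,1,0,1,0,5,0,0,0,0,0,0,0,0,3,0,5,0,3,0,0]
Step 21: insert l at [8, 9, 23, 34] -> counters=[3,1,1,0,3,0,0,1,5,4,0,0,3,0,3,0,0,0,0,1,0,1,0,6,0,0,0,0,0,0,0,0,3,0,6,0,3,0,0]
Step 22: delete l at [8, 9, 23, 34] -> counters=[3,1,1,0,3,0,0,1,4,3,0,0,3,0,3,0,0,0,0,1,0,1,0,5,0,0,0,0,0,0,0,0,3,0,5,0,3,0,0]
Step 23: insert s at [5, 6, 25, 26] -> counters=[3,1,1,0,3,1,1,1,4,3,0,0,3,0,3,0,0,0,0,1,0,1,0,5,0,1,1,0,0,0,0,0,3,0,5,0,3,0,0]
Final counters=[3,1,1,0,3,1,1,1,4,3,0,0,3,0,3,0,0,0,0,1,0,1,0,5,0,1,1,0,0,0,0,0,3,0,5,0,3,0,0] -> 19 nonzero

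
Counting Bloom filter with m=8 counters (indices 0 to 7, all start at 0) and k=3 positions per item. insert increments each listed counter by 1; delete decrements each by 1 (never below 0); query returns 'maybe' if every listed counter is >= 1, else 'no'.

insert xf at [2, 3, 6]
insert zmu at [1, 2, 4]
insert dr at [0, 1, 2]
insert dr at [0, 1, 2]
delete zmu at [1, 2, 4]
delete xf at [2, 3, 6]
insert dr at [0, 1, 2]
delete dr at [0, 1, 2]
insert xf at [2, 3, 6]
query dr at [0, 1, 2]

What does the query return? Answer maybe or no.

Answer: maybe

Derivation:
Step 1: insert xf at [2, 3, 6] -> counters=[0,0,1,1,0,0,1,0]
Step 2: insert zmu at [1, 2, 4] -> counters=[0,1,2,1,1,0,1,0]
Step 3: insert dr at [0, 1, 2] -> counters=[1,2,3,1,1,0,1,0]
Step 4: insert dr at [0, 1, 2] -> counters=[2,3,4,1,1,0,1,0]
Step 5: delete zmu at [1, 2, 4] -> counters=[2,2,3,1,0,0,1,0]
Step 6: delete xf at [2, 3, 6] -> counters=[2,2,2,0,0,0,0,0]
Step 7: insert dr at [0, 1, 2] -> counters=[3,3,3,0,0,0,0,0]
Step 8: delete dr at [0, 1, 2] -> counters=[2,2,2,0,0,0,0,0]
Step 9: insert xf at [2, 3, 6] -> counters=[2,2,3,1,0,0,1,0]
Query dr: check counters[0]=2 counters[1]=2 counters[2]=3 -> maybe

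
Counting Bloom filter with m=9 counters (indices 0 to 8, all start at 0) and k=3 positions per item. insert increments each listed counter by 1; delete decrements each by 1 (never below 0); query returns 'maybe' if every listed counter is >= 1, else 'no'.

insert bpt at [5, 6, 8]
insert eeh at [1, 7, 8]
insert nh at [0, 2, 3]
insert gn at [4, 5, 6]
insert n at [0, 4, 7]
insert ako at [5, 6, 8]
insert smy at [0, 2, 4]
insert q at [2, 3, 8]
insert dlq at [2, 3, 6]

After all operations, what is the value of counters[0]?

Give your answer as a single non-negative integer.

Step 1: insert bpt at [5, 6, 8] -> counters=[0,0,0,0,0,1,1,0,1]
Step 2: insert eeh at [1, 7, 8] -> counters=[0,1,0,0,0,1,1,1,2]
Step 3: insert nh at [0, 2, 3] -> counters=[1,1,1,1,0,1,1,1,2]
Step 4: insert gn at [4, 5, 6] -> counters=[1,1,1,1,1,2,2,1,2]
Step 5: insert n at [0, 4, 7] -> counters=[2,1,1,1,2,2,2,2,2]
Step 6: insert ako at [5, 6, 8] -> counters=[2,1,1,1,2,3,3,2,3]
Step 7: insert smy at [0, 2, 4] -> counters=[3,1,2,1,3,3,3,2,3]
Step 8: insert q at [2, 3, 8] -> counters=[3,1,3,2,3,3,3,2,4]
Step 9: insert dlq at [2, 3, 6] -> counters=[3,1,4,3,3,3,4,2,4]
Final counters=[3,1,4,3,3,3,4,2,4] -> counters[0]=3

Answer: 3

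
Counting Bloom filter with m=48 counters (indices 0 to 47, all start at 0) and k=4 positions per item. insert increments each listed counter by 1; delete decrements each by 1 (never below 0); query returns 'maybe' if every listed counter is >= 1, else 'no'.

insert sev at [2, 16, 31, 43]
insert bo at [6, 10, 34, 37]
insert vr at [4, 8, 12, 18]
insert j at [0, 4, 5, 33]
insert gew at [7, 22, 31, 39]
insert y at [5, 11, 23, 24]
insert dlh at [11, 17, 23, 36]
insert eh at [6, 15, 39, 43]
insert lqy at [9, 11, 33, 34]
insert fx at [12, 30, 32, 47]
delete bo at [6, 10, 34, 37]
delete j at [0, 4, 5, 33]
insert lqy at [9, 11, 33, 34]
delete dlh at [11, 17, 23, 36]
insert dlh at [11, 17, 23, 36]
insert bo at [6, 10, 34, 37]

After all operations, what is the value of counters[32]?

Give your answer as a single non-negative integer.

Answer: 1

Derivation:
Step 1: insert sev at [2, 16, 31, 43] -> counters=[0,0,1,0,0,0,0,0,0,0,0,0,0,0,0,0,1,0,0,0,0,0,0,0,0,0,0,0,0,0,0,1,0,0,0,0,0,0,0,0,0,0,0,1,0,0,0,0]
Step 2: insert bo at [6, 10, 34, 37] -> counters=[0,0,1,0,0,0,1,0,0,0,1,0,0,0,0,0,1,0,0,0,0,0,0,0,0,0,0,0,0,0,0,1,0,0,1,0,0,1,0,0,0,0,0,1,0,0,0,0]
Step 3: insert vr at [4, 8, 12, 18] -> counters=[0,0,1,0,1,0,1,0,1,0,1,0,1,0,0,0,1,0,1,0,0,0,0,0,0,0,0,0,0,0,0,1,0,0,1,0,0,1,0,0,0,0,0,1,0,0,0,0]
Step 4: insert j at [0, 4, 5, 33] -> counters=[1,0,1,0,2,1,1,0,1,0,1,0,1,0,0,0,1,0,1,0,0,0,0,0,0,0,0,0,0,0,0,1,0,1,1,0,0,1,0,0,0,0,0,1,0,0,0,0]
Step 5: insert gew at [7, 22, 31, 39] -> counters=[1,0,1,0,2,1,1,1,1,0,1,0,1,0,0,0,1,0,1,0,0,0,1,0,0,0,0,0,0,0,0,2,0,1,1,0,0,1,0,1,0,0,0,1,0,0,0,0]
Step 6: insert y at [5, 11, 23, 24] -> counters=[1,0,1,0,2,2,1,1,1,0,1,1,1,0,0,0,1,0,1,0,0,0,1,1,1,0,0,0,0,0,0,2,0,1,1,0,0,1,0,1,0,0,0,1,0,0,0,0]
Step 7: insert dlh at [11, 17, 23, 36] -> counters=[1,0,1,0,2,2,1,1,1,0,1,2,1,0,0,0,1,1,1,0,0,0,1,2,1,0,0,0,0,0,0,2,0,1,1,0,1,1,0,1,0,0,0,1,0,0,0,0]
Step 8: insert eh at [6, 15, 39, 43] -> counters=[1,0,1,0,2,2,2,1,1,0,1,2,1,0,0,1,1,1,1,0,0,0,1,2,1,0,0,0,0,0,0,2,0,1,1,0,1,1,0,2,0,0,0,2,0,0,0,0]
Step 9: insert lqy at [9, 11, 33, 34] -> counters=[1,0,1,0,2,2,2,1,1,1,1,3,1,0,0,1,1,1,1,0,0,0,1,2,1,0,0,0,0,0,0,2,0,2,2,0,1,1,0,2,0,0,0,2,0,0,0,0]
Step 10: insert fx at [12, 30, 32, 47] -> counters=[1,0,1,0,2,2,2,1,1,1,1,3,2,0,0,1,1,1,1,0,0,0,1,2,1,0,0,0,0,0,1,2,1,2,2,0,1,1,0,2,0,0,0,2,0,0,0,1]
Step 11: delete bo at [6, 10, 34, 37] -> counters=[1,0,1,0,2,2,1,1,1,1,0,3,2,0,0,1,1,1,1,0,0,0,1,2,1,0,0,0,0,0,1,2,1,2,1,0,1,0,0,2,0,0,0,2,0,0,0,1]
Step 12: delete j at [0, 4, 5, 33] -> counters=[0,0,1,0,1,1,1,1,1,1,0,3,2,0,0,1,1,1,1,0,0,0,1,2,1,0,0,0,0,0,1,2,1,1,1,0,1,0,0,2,0,0,0,2,0,0,0,1]
Step 13: insert lqy at [9, 11, 33, 34] -> counters=[0,0,1,0,1,1,1,1,1,2,0,4,2,0,0,1,1,1,1,0,0,0,1,2,1,0,0,0,0,0,1,2,1,2,2,0,1,0,0,2,0,0,0,2,0,0,0,1]
Step 14: delete dlh at [11, 17, 23, 36] -> counters=[0,0,1,0,1,1,1,1,1,2,0,3,2,0,0,1,1,0,1,0,0,0,1,1,1,0,0,0,0,0,1,2,1,2,2,0,0,0,0,2,0,0,0,2,0,0,0,1]
Step 15: insert dlh at [11, 17, 23, 36] -> counters=[0,0,1,0,1,1,1,1,1,2,0,4,2,0,0,1,1,1,1,0,0,0,1,2,1,0,0,0,0,0,1,2,1,2,2,0,1,0,0,2,0,0,0,2,0,0,0,1]
Step 16: insert bo at [6, 10, 34, 37] -> counters=[0,0,1,0,1,1,2,1,1,2,1,4,2,0,0,1,1,1,1,0,0,0,1,2,1,0,0,0,0,0,1,2,1,2,3,0,1,1,0,2,0,0,0,2,0,0,0,1]
Final counters=[0,0,1,0,1,1,2,1,1,2,1,4,2,0,0,1,1,1,1,0,0,0,1,2,1,0,0,0,0,0,1,2,1,2,3,0,1,1,0,2,0,0,0,2,0,0,0,1] -> counters[32]=1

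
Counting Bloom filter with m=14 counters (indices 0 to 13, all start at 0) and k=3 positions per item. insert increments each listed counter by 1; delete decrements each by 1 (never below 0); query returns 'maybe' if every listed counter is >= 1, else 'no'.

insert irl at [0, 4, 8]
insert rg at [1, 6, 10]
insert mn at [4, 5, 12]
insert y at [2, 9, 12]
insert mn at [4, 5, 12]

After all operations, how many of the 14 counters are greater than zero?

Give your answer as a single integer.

Step 1: insert irl at [0, 4, 8] -> counters=[1,0,0,0,1,0,0,0,1,0,0,0,0,0]
Step 2: insert rg at [1, 6, 10] -> counters=[1,1,0,0,1,0,1,0,1,0,1,0,0,0]
Step 3: insert mn at [4, 5, 12] -> counters=[1,1,0,0,2,1,1,0,1,0,1,0,1,0]
Step 4: insert y at [2, 9, 12] -> counters=[1,1,1,0,2,1,1,0,1,1,1,0,2,0]
Step 5: insert mn at [4, 5, 12] -> counters=[1,1,1,0,3,2,1,0,1,1,1,0,3,0]
Final counters=[1,1,1,0,3,2,1,0,1,1,1,0,3,0] -> 10 nonzero

Answer: 10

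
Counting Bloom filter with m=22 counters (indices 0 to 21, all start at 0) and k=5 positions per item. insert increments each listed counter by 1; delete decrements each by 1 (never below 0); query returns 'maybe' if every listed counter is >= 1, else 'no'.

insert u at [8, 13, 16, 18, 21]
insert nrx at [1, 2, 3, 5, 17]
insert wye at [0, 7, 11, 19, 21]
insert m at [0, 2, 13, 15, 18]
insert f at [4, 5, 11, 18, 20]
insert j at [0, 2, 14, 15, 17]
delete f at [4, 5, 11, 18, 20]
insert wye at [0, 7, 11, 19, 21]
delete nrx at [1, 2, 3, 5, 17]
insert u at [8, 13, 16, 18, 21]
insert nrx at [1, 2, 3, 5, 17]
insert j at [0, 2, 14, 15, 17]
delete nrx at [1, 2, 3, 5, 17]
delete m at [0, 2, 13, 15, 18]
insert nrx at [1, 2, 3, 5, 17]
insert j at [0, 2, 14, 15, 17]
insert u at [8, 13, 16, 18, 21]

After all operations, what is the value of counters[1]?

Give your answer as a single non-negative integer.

Answer: 1

Derivation:
Step 1: insert u at [8, 13, 16, 18, 21] -> counters=[0,0,0,0,0,0,0,0,1,0,0,0,0,1,0,0,1,0,1,0,0,1]
Step 2: insert nrx at [1, 2, 3, 5, 17] -> counters=[0,1,1,1,0,1,0,0,1,0,0,0,0,1,0,0,1,1,1,0,0,1]
Step 3: insert wye at [0, 7, 11, 19, 21] -> counters=[1,1,1,1,0,1,0,1,1,0,0,1,0,1,0,0,1,1,1,1,0,2]
Step 4: insert m at [0, 2, 13, 15, 18] -> counters=[2,1,2,1,0,1,0,1,1,0,0,1,0,2,0,1,1,1,2,1,0,2]
Step 5: insert f at [4, 5, 11, 18, 20] -> counters=[2,1,2,1,1,2,0,1,1,0,0,2,0,2,0,1,1,1,3,1,1,2]
Step 6: insert j at [0, 2, 14, 15, 17] -> counters=[3,1,3,1,1,2,0,1,1,0,0,2,0,2,1,2,1,2,3,1,1,2]
Step 7: delete f at [4, 5, 11, 18, 20] -> counters=[3,1,3,1,0,1,0,1,1,0,0,1,0,2,1,2,1,2,2,1,0,2]
Step 8: insert wye at [0, 7, 11, 19, 21] -> counters=[4,1,3,1,0,1,0,2,1,0,0,2,0,2,1,2,1,2,2,2,0,3]
Step 9: delete nrx at [1, 2, 3, 5, 17] -> counters=[4,0,2,0,0,0,0,2,1,0,0,2,0,2,1,2,1,1,2,2,0,3]
Step 10: insert u at [8, 13, 16, 18, 21] -> counters=[4,0,2,0,0,0,0,2,2,0,0,2,0,3,1,2,2,1,3,2,0,4]
Step 11: insert nrx at [1, 2, 3, 5, 17] -> counters=[4,1,3,1,0,1,0,2,2,0,0,2,0,3,1,2,2,2,3,2,0,4]
Step 12: insert j at [0, 2, 14, 15, 17] -> counters=[5,1,4,1,0,1,0,2,2,0,0,2,0,3,2,3,2,3,3,2,0,4]
Step 13: delete nrx at [1, 2, 3, 5, 17] -> counters=[5,0,3,0,0,0,0,2,2,0,0,2,0,3,2,3,2,2,3,2,0,4]
Step 14: delete m at [0, 2, 13, 15, 18] -> counters=[4,0,2,0,0,0,0,2,2,0,0,2,0,2,2,2,2,2,2,2,0,4]
Step 15: insert nrx at [1, 2, 3, 5, 17] -> counters=[4,1,3,1,0,1,0,2,2,0,0,2,0,2,2,2,2,3,2,2,0,4]
Step 16: insert j at [0, 2, 14, 15, 17] -> counters=[5,1,4,1,0,1,0,2,2,0,0,2,0,2,3,3,2,4,2,2,0,4]
Step 17: insert u at [8, 13, 16, 18, 21] -> counters=[5,1,4,1,0,1,0,2,3,0,0,2,0,3,3,3,3,4,3,2,0,5]
Final counters=[5,1,4,1,0,1,0,2,3,0,0,2,0,3,3,3,3,4,3,2,0,5] -> counters[1]=1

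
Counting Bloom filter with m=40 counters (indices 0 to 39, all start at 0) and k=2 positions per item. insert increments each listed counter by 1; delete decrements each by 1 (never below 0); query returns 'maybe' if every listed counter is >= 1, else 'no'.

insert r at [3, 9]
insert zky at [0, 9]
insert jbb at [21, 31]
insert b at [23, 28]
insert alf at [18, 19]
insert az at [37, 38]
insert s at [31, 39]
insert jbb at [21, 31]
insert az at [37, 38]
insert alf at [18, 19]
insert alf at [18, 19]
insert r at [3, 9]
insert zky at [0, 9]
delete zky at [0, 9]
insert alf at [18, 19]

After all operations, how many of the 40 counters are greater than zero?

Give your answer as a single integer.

Answer: 12

Derivation:
Step 1: insert r at [3, 9] -> counters=[0,0,0,1,0,0,0,0,0,1,0,0,0,0,0,0,0,0,0,0,0,0,0,0,0,0,0,0,0,0,0,0,0,0,0,0,0,0,0,0]
Step 2: insert zky at [0, 9] -> counters=[1,0,0,1,0,0,0,0,0,2,0,0,0,0,0,0,0,0,0,0,0,0,0,0,0,0,0,0,0,0,0,0,0,0,0,0,0,0,0,0]
Step 3: insert jbb at [21, 31] -> counters=[1,0,0,1,0,0,0,0,0,2,0,0,0,0,0,0,0,0,0,0,0,1,0,0,0,0,0,0,0,0,0,1,0,0,0,0,0,0,0,0]
Step 4: insert b at [23, 28] -> counters=[1,0,0,1,0,0,0,0,0,2,0,0,0,0,0,0,0,0,0,0,0,1,0,1,0,0,0,0,1,0,0,1,0,0,0,0,0,0,0,0]
Step 5: insert alf at [18, 19] -> counters=[1,0,0,1,0,0,0,0,0,2,0,0,0,0,0,0,0,0,1,1,0,1,0,1,0,0,0,0,1,0,0,1,0,0,0,0,0,0,0,0]
Step 6: insert az at [37, 38] -> counters=[1,0,0,1,0,0,0,0,0,2,0,0,0,0,0,0,0,0,1,1,0,1,0,1,0,0,0,0,1,0,0,1,0,0,0,0,0,1,1,0]
Step 7: insert s at [31, 39] -> counters=[1,0,0,1,0,0,0,0,0,2,0,0,0,0,0,0,0,0,1,1,0,1,0,1,0,0,0,0,1,0,0,2,0,0,0,0,0,1,1,1]
Step 8: insert jbb at [21, 31] -> counters=[1,0,0,1,0,0,0,0,0,2,0,0,0,0,0,0,0,0,1,1,0,2,0,1,0,0,0,0,1,0,0,3,0,0,0,0,0,1,1,1]
Step 9: insert az at [37, 38] -> counters=[1,0,0,1,0,0,0,0,0,2,0,0,0,0,0,0,0,0,1,1,0,2,0,1,0,0,0,0,1,0,0,3,0,0,0,0,0,2,2,1]
Step 10: insert alf at [18, 19] -> counters=[1,0,0,1,0,0,0,0,0,2,0,0,0,0,0,0,0,0,2,2,0,2,0,1,0,0,0,0,1,0,0,3,0,0,0,0,0,2,2,1]
Step 11: insert alf at [18, 19] -> counters=[1,0,0,1,0,0,0,0,0,2,0,0,0,0,0,0,0,0,3,3,0,2,0,1,0,0,0,0,1,0,0,3,0,0,0,0,0,2,2,1]
Step 12: insert r at [3, 9] -> counters=[1,0,0,2,0,0,0,0,0,3,0,0,0,0,0,0,0,0,3,3,0,2,0,1,0,0,0,0,1,0,0,3,0,0,0,0,0,2,2,1]
Step 13: insert zky at [0, 9] -> counters=[2,0,0,2,0,0,0,0,0,4,0,0,0,0,0,0,0,0,3,3,0,2,0,1,0,0,0,0,1,0,0,3,0,0,0,0,0,2,2,1]
Step 14: delete zky at [0, 9] -> counters=[1,0,0,2,0,0,0,0,0,3,0,0,0,0,0,0,0,0,3,3,0,2,0,1,0,0,0,0,1,0,0,3,0,0,0,0,0,2,2,1]
Step 15: insert alf at [18, 19] -> counters=[1,0,0,2,0,0,0,0,0,3,0,0,0,0,0,0,0,0,4,4,0,2,0,1,0,0,0,0,1,0,0,3,0,0,0,0,0,2,2,1]
Final counters=[1,0,0,2,0,0,0,0,0,3,0,0,0,0,0,0,0,0,4,4,0,2,0,1,0,0,0,0,1,0,0,3,0,0,0,0,0,2,2,1] -> 12 nonzero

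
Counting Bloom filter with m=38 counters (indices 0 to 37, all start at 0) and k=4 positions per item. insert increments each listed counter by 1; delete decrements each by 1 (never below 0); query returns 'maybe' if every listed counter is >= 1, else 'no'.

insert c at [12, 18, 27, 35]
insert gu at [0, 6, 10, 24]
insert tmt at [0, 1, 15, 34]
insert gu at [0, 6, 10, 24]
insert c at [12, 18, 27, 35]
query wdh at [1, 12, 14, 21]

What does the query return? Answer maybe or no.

Answer: no

Derivation:
Step 1: insert c at [12, 18, 27, 35] -> counters=[0,0,0,0,0,0,0,0,0,0,0,0,1,0,0,0,0,0,1,0,0,0,0,0,0,0,0,1,0,0,0,0,0,0,0,1,0,0]
Step 2: insert gu at [0, 6, 10, 24] -> counters=[1,0,0,0,0,0,1,0,0,0,1,0,1,0,0,0,0,0,1,0,0,0,0,0,1,0,0,1,0,0,0,0,0,0,0,1,0,0]
Step 3: insert tmt at [0, 1, 15, 34] -> counters=[2,1,0,0,0,0,1,0,0,0,1,0,1,0,0,1,0,0,1,0,0,0,0,0,1,0,0,1,0,0,0,0,0,0,1,1,0,0]
Step 4: insert gu at [0, 6, 10, 24] -> counters=[3,1,0,0,0,0,2,0,0,0,2,0,1,0,0,1,0,0,1,0,0,0,0,0,2,0,0,1,0,0,0,0,0,0,1,1,0,0]
Step 5: insert c at [12, 18, 27, 35] -> counters=[3,1,0,0,0,0,2,0,0,0,2,0,2,0,0,1,0,0,2,0,0,0,0,0,2,0,0,2,0,0,0,0,0,0,1,2,0,0]
Query wdh: check counters[1]=1 counters[12]=2 counters[14]=0 counters[21]=0 -> no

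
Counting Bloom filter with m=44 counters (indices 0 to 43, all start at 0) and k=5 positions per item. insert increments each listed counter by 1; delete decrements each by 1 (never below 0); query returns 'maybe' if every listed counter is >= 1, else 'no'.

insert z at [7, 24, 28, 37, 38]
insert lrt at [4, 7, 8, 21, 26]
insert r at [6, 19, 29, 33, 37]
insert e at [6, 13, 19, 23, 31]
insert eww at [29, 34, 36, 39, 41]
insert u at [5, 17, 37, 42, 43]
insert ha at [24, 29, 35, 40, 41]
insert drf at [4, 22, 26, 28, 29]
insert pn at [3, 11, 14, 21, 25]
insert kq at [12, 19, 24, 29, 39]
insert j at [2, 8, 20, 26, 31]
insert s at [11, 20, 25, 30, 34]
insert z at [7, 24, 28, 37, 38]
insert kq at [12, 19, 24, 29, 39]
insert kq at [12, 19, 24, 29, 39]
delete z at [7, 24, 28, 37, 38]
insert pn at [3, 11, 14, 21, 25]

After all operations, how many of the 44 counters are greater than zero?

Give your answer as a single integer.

Step 1: insert z at [7, 24, 28, 37, 38] -> counters=[0,0,0,0,0,0,0,1,0,0,0,0,0,0,0,0,0,0,0,0,0,0,0,0,1,0,0,0,1,0,0,0,0,0,0,0,0,1,1,0,0,0,0,0]
Step 2: insert lrt at [4, 7, 8, 21, 26] -> counters=[0,0,0,0,1,0,0,2,1,0,0,0,0,0,0,0,0,0,0,0,0,1,0,0,1,0,1,0,1,0,0,0,0,0,0,0,0,1,1,0,0,0,0,0]
Step 3: insert r at [6, 19, 29, 33, 37] -> counters=[0,0,0,0,1,0,1,2,1,0,0,0,0,0,0,0,0,0,0,1,0,1,0,0,1,0,1,0,1,1,0,0,0,1,0,0,0,2,1,0,0,0,0,0]
Step 4: insert e at [6, 13, 19, 23, 31] -> counters=[0,0,0,0,1,0,2,2,1,0,0,0,0,1,0,0,0,0,0,2,0,1,0,1,1,0,1,0,1,1,0,1,0,1,0,0,0,2,1,0,0,0,0,0]
Step 5: insert eww at [29, 34, 36, 39, 41] -> counters=[0,0,0,0,1,0,2,2,1,0,0,0,0,1,0,0,0,0,0,2,0,1,0,1,1,0,1,0,1,2,0,1,0,1,1,0,1,2,1,1,0,1,0,0]
Step 6: insert u at [5, 17, 37, 42, 43] -> counters=[0,0,0,0,1,1,2,2,1,0,0,0,0,1,0,0,0,1,0,2,0,1,0,1,1,0,1,0,1,2,0,1,0,1,1,0,1,3,1,1,0,1,1,1]
Step 7: insert ha at [24, 29, 35, 40, 41] -> counters=[0,0,0,0,1,1,2,2,1,0,0,0,0,1,0,0,0,1,0,2,0,1,0,1,2,0,1,0,1,3,0,1,0,1,1,1,1,3,1,1,1,2,1,1]
Step 8: insert drf at [4, 22, 26, 28, 29] -> counters=[0,0,0,0,2,1,2,2,1,0,0,0,0,1,0,0,0,1,0,2,0,1,1,1,2,0,2,0,2,4,0,1,0,1,1,1,1,3,1,1,1,2,1,1]
Step 9: insert pn at [3, 11, 14, 21, 25] -> counters=[0,0,0,1,2,1,2,2,1,0,0,1,0,1,1,0,0,1,0,2,0,2,1,1,2,1,2,0,2,4,0,1,0,1,1,1,1,3,1,1,1,2,1,1]
Step 10: insert kq at [12, 19, 24, 29, 39] -> counters=[0,0,0,1,2,1,2,2,1,0,0,1,1,1,1,0,0,1,0,3,0,2,1,1,3,1,2,0,2,5,0,1,0,1,1,1,1,3,1,2,1,2,1,1]
Step 11: insert j at [2, 8, 20, 26, 31] -> counters=[0,0,1,1,2,1,2,2,2,0,0,1,1,1,1,0,0,1,0,3,1,2,1,1,3,1,3,0,2,5,0,2,0,1,1,1,1,3,1,2,1,2,1,1]
Step 12: insert s at [11, 20, 25, 30, 34] -> counters=[0,0,1,1,2,1,2,2,2,0,0,2,1,1,1,0,0,1,0,3,2,2,1,1,3,2,3,0,2,5,1,2,0,1,2,1,1,3,1,2,1,2,1,1]
Step 13: insert z at [7, 24, 28, 37, 38] -> counters=[0,0,1,1,2,1,2,3,2,0,0,2,1,1,1,0,0,1,0,3,2,2,1,1,4,2,3,0,3,5,1,2,0,1,2,1,1,4,2,2,1,2,1,1]
Step 14: insert kq at [12, 19, 24, 29, 39] -> counters=[0,0,1,1,2,1,2,3,2,0,0,2,2,1,1,0,0,1,0,4,2,2,1,1,5,2,3,0,3,6,1,2,0,1,2,1,1,4,2,3,1,2,1,1]
Step 15: insert kq at [12, 19, 24, 29, 39] -> counters=[0,0,1,1,2,1,2,3,2,0,0,2,3,1,1,0,0,1,0,5,2,2,1,1,6,2,3,0,3,7,1,2,0,1,2,1,1,4,2,4,1,2,1,1]
Step 16: delete z at [7, 24, 28, 37, 38] -> counters=[0,0,1,1,2,1,2,2,2,0,0,2,3,1,1,0,0,1,0,5,2,2,1,1,5,2,3,0,2,7,1,2,0,1,2,1,1,3,1,4,1,2,1,1]
Step 17: insert pn at [3, 11, 14, 21, 25] -> counters=[0,0,1,2,2,1,2,2,2,0,0,3,3,1,2,0,0,1,0,5,2,3,1,1,5,3,3,0,2,7,1,2,0,1,2,1,1,3,1,4,1,2,1,1]
Final counters=[0,0,1,2,2,1,2,2,2,0,0,3,3,1,2,0,0,1,0,5,2,3,1,1,5,3,3,0,2,7,1,2,0,1,2,1,1,3,1,4,1,2,1,1] -> 35 nonzero

Answer: 35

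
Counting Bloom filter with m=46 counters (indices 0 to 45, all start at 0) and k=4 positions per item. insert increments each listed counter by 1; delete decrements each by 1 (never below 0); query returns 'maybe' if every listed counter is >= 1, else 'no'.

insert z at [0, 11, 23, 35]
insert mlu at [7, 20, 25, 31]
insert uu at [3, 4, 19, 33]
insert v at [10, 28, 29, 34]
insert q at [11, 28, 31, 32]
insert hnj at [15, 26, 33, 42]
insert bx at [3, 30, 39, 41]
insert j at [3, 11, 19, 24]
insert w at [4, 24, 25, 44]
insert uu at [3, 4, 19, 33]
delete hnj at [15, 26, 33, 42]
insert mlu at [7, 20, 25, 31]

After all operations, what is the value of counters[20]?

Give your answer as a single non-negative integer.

Answer: 2

Derivation:
Step 1: insert z at [0, 11, 23, 35] -> counters=[1,0,0,0,0,0,0,0,0,0,0,1,0,0,0,0,0,0,0,0,0,0,0,1,0,0,0,0,0,0,0,0,0,0,0,1,0,0,0,0,0,0,0,0,0,0]
Step 2: insert mlu at [7, 20, 25, 31] -> counters=[1,0,0,0,0,0,0,1,0,0,0,1,0,0,0,0,0,0,0,0,1,0,0,1,0,1,0,0,0,0,0,1,0,0,0,1,0,0,0,0,0,0,0,0,0,0]
Step 3: insert uu at [3, 4, 19, 33] -> counters=[1,0,0,1,1,0,0,1,0,0,0,1,0,0,0,0,0,0,0,1,1,0,0,1,0,1,0,0,0,0,0,1,0,1,0,1,0,0,0,0,0,0,0,0,0,0]
Step 4: insert v at [10, 28, 29, 34] -> counters=[1,0,0,1,1,0,0,1,0,0,1,1,0,0,0,0,0,0,0,1,1,0,0,1,0,1,0,0,1,1,0,1,0,1,1,1,0,0,0,0,0,0,0,0,0,0]
Step 5: insert q at [11, 28, 31, 32] -> counters=[1,0,0,1,1,0,0,1,0,0,1,2,0,0,0,0,0,0,0,1,1,0,0,1,0,1,0,0,2,1,0,2,1,1,1,1,0,0,0,0,0,0,0,0,0,0]
Step 6: insert hnj at [15, 26, 33, 42] -> counters=[1,0,0,1,1,0,0,1,0,0,1,2,0,0,0,1,0,0,0,1,1,0,0,1,0,1,1,0,2,1,0,2,1,2,1,1,0,0,0,0,0,0,1,0,0,0]
Step 7: insert bx at [3, 30, 39, 41] -> counters=[1,0,0,2,1,0,0,1,0,0,1,2,0,0,0,1,0,0,0,1,1,0,0,1,0,1,1,0,2,1,1,2,1,2,1,1,0,0,0,1,0,1,1,0,0,0]
Step 8: insert j at [3, 11, 19, 24] -> counters=[1,0,0,3,1,0,0,1,0,0,1,3,0,0,0,1,0,0,0,2,1,0,0,1,1,1,1,0,2,1,1,2,1,2,1,1,0,0,0,1,0,1,1,0,0,0]
Step 9: insert w at [4, 24, 25, 44] -> counters=[1,0,0,3,2,0,0,1,0,0,1,3,0,0,0,1,0,0,0,2,1,0,0,1,2,2,1,0,2,1,1,2,1,2,1,1,0,0,0,1,0,1,1,0,1,0]
Step 10: insert uu at [3, 4, 19, 33] -> counters=[1,0,0,4,3,0,0,1,0,0,1,3,0,0,0,1,0,0,0,3,1,0,0,1,2,2,1,0,2,1,1,2,1,3,1,1,0,0,0,1,0,1,1,0,1,0]
Step 11: delete hnj at [15, 26, 33, 42] -> counters=[1,0,0,4,3,0,0,1,0,0,1,3,0,0,0,0,0,0,0,3,1,0,0,1,2,2,0,0,2,1,1,2,1,2,1,1,0,0,0,1,0,1,0,0,1,0]
Step 12: insert mlu at [7, 20, 25, 31] -> counters=[1,0,0,4,3,0,0,2,0,0,1,3,0,0,0,0,0,0,0,3,2,0,0,1,2,3,0,0,2,1,1,3,1,2,1,1,0,0,0,1,0,1,0,0,1,0]
Final counters=[1,0,0,4,3,0,0,2,0,0,1,3,0,0,0,0,0,0,0,3,2,0,0,1,2,3,0,0,2,1,1,3,1,2,1,1,0,0,0,1,0,1,0,0,1,0] -> counters[20]=2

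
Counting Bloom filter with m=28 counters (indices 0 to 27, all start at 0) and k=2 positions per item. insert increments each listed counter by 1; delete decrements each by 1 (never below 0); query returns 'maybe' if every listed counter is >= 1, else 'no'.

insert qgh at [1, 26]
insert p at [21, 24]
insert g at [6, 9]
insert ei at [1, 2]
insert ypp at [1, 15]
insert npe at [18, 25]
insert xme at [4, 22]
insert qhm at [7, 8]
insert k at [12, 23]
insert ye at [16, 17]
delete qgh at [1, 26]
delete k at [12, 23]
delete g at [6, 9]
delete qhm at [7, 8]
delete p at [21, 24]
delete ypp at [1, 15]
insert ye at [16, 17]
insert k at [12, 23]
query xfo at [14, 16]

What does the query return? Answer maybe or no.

Step 1: insert qgh at [1, 26] -> counters=[0,1,0,0,0,0,0,0,0,0,0,0,0,0,0,0,0,0,0,0,0,0,0,0,0,0,1,0]
Step 2: insert p at [21, 24] -> counters=[0,1,0,0,0,0,0,0,0,0,0,0,0,0,0,0,0,0,0,0,0,1,0,0,1,0,1,0]
Step 3: insert g at [6, 9] -> counters=[0,1,0,0,0,0,1,0,0,1,0,0,0,0,0,0,0,0,0,0,0,1,0,0,1,0,1,0]
Step 4: insert ei at [1, 2] -> counters=[0,2,1,0,0,0,1,0,0,1,0,0,0,0,0,0,0,0,0,0,0,1,0,0,1,0,1,0]
Step 5: insert ypp at [1, 15] -> counters=[0,3,1,0,0,0,1,0,0,1,0,0,0,0,0,1,0,0,0,0,0,1,0,0,1,0,1,0]
Step 6: insert npe at [18, 25] -> counters=[0,3,1,0,0,0,1,0,0,1,0,0,0,0,0,1,0,0,1,0,0,1,0,0,1,1,1,0]
Step 7: insert xme at [4, 22] -> counters=[0,3,1,0,1,0,1,0,0,1,0,0,0,0,0,1,0,0,1,0,0,1,1,0,1,1,1,0]
Step 8: insert qhm at [7, 8] -> counters=[0,3,1,0,1,0,1,1,1,1,0,0,0,0,0,1,0,0,1,0,0,1,1,0,1,1,1,0]
Step 9: insert k at [12, 23] -> counters=[0,3,1,0,1,0,1,1,1,1,0,0,1,0,0,1,0,0,1,0,0,1,1,1,1,1,1,0]
Step 10: insert ye at [16, 17] -> counters=[0,3,1,0,1,0,1,1,1,1,0,0,1,0,0,1,1,1,1,0,0,1,1,1,1,1,1,0]
Step 11: delete qgh at [1, 26] -> counters=[0,2,1,0,1,0,1,1,1,1,0,0,1,0,0,1,1,1,1,0,0,1,1,1,1,1,0,0]
Step 12: delete k at [12, 23] -> counters=[0,2,1,0,1,0,1,1,1,1,0,0,0,0,0,1,1,1,1,0,0,1,1,0,1,1,0,0]
Step 13: delete g at [6, 9] -> counters=[0,2,1,0,1,0,0,1,1,0,0,0,0,0,0,1,1,1,1,0,0,1,1,0,1,1,0,0]
Step 14: delete qhm at [7, 8] -> counters=[0,2,1,0,1,0,0,0,0,0,0,0,0,0,0,1,1,1,1,0,0,1,1,0,1,1,0,0]
Step 15: delete p at [21, 24] -> counters=[0,2,1,0,1,0,0,0,0,0,0,0,0,0,0,1,1,1,1,0,0,0,1,0,0,1,0,0]
Step 16: delete ypp at [1, 15] -> counters=[0,1,1,0,1,0,0,0,0,0,0,0,0,0,0,0,1,1,1,0,0,0,1,0,0,1,0,0]
Step 17: insert ye at [16, 17] -> counters=[0,1,1,0,1,0,0,0,0,0,0,0,0,0,0,0,2,2,1,0,0,0,1,0,0,1,0,0]
Step 18: insert k at [12, 23] -> counters=[0,1,1,0,1,0,0,0,0,0,0,0,1,0,0,0,2,2,1,0,0,0,1,1,0,1,0,0]
Query xfo: check counters[14]=0 counters[16]=2 -> no

Answer: no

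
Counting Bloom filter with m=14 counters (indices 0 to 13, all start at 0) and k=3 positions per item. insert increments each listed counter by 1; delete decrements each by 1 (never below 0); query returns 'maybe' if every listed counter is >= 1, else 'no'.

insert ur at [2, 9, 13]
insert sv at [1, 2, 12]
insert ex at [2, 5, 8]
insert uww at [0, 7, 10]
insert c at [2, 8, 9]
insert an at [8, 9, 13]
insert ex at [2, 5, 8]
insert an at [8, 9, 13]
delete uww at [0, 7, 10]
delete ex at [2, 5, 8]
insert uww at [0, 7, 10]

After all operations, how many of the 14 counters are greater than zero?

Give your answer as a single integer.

Answer: 10

Derivation:
Step 1: insert ur at [2, 9, 13] -> counters=[0,0,1,0,0,0,0,0,0,1,0,0,0,1]
Step 2: insert sv at [1, 2, 12] -> counters=[0,1,2,0,0,0,0,0,0,1,0,0,1,1]
Step 3: insert ex at [2, 5, 8] -> counters=[0,1,3,0,0,1,0,0,1,1,0,0,1,1]
Step 4: insert uww at [0, 7, 10] -> counters=[1,1,3,0,0,1,0,1,1,1,1,0,1,1]
Step 5: insert c at [2, 8, 9] -> counters=[1,1,4,0,0,1,0,1,2,2,1,0,1,1]
Step 6: insert an at [8, 9, 13] -> counters=[1,1,4,0,0,1,0,1,3,3,1,0,1,2]
Step 7: insert ex at [2, 5, 8] -> counters=[1,1,5,0,0,2,0,1,4,3,1,0,1,2]
Step 8: insert an at [8, 9, 13] -> counters=[1,1,5,0,0,2,0,1,5,4,1,0,1,3]
Step 9: delete uww at [0, 7, 10] -> counters=[0,1,5,0,0,2,0,0,5,4,0,0,1,3]
Step 10: delete ex at [2, 5, 8] -> counters=[0,1,4,0,0,1,0,0,4,4,0,0,1,3]
Step 11: insert uww at [0, 7, 10] -> counters=[1,1,4,0,0,1,0,1,4,4,1,0,1,3]
Final counters=[1,1,4,0,0,1,0,1,4,4,1,0,1,3] -> 10 nonzero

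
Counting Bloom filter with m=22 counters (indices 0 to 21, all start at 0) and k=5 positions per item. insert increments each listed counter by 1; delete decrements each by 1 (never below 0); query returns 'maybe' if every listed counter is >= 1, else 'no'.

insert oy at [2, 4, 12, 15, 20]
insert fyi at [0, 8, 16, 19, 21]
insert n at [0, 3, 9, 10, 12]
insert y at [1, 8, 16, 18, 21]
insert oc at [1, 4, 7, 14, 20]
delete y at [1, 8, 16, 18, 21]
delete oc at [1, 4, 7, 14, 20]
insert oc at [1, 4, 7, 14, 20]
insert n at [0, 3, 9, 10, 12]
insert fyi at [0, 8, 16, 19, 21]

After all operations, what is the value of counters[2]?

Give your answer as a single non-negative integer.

Answer: 1

Derivation:
Step 1: insert oy at [2, 4, 12, 15, 20] -> counters=[0,0,1,0,1,0,0,0,0,0,0,0,1,0,0,1,0,0,0,0,1,0]
Step 2: insert fyi at [0, 8, 16, 19, 21] -> counters=[1,0,1,0,1,0,0,0,1,0,0,0,1,0,0,1,1,0,0,1,1,1]
Step 3: insert n at [0, 3, 9, 10, 12] -> counters=[2,0,1,1,1,0,0,0,1,1,1,0,2,0,0,1,1,0,0,1,1,1]
Step 4: insert y at [1, 8, 16, 18, 21] -> counters=[2,1,1,1,1,0,0,0,2,1,1,0,2,0,0,1,2,0,1,1,1,2]
Step 5: insert oc at [1, 4, 7, 14, 20] -> counters=[2,2,1,1,2,0,0,1,2,1,1,0,2,0,1,1,2,0,1,1,2,2]
Step 6: delete y at [1, 8, 16, 18, 21] -> counters=[2,1,1,1,2,0,0,1,1,1,1,0,2,0,1,1,1,0,0,1,2,1]
Step 7: delete oc at [1, 4, 7, 14, 20] -> counters=[2,0,1,1,1,0,0,0,1,1,1,0,2,0,0,1,1,0,0,1,1,1]
Step 8: insert oc at [1, 4, 7, 14, 20] -> counters=[2,1,1,1,2,0,0,1,1,1,1,0,2,0,1,1,1,0,0,1,2,1]
Step 9: insert n at [0, 3, 9, 10, 12] -> counters=[3,1,1,2,2,0,0,1,1,2,2,0,3,0,1,1,1,0,0,1,2,1]
Step 10: insert fyi at [0, 8, 16, 19, 21] -> counters=[4,1,1,2,2,0,0,1,2,2,2,0,3,0,1,1,2,0,0,2,2,2]
Final counters=[4,1,1,2,2,0,0,1,2,2,2,0,3,0,1,1,2,0,0,2,2,2] -> counters[2]=1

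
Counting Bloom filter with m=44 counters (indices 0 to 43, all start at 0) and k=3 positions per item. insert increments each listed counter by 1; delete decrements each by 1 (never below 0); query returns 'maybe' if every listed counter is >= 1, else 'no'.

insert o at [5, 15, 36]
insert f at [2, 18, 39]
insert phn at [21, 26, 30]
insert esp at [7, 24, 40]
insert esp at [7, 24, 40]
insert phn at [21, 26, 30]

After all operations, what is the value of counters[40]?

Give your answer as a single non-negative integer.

Answer: 2

Derivation:
Step 1: insert o at [5, 15, 36] -> counters=[0,0,0,0,0,1,0,0,0,0,0,0,0,0,0,1,0,0,0,0,0,0,0,0,0,0,0,0,0,0,0,0,0,0,0,0,1,0,0,0,0,0,0,0]
Step 2: insert f at [2, 18, 39] -> counters=[0,0,1,0,0,1,0,0,0,0,0,0,0,0,0,1,0,0,1,0,0,0,0,0,0,0,0,0,0,0,0,0,0,0,0,0,1,0,0,1,0,0,0,0]
Step 3: insert phn at [21, 26, 30] -> counters=[0,0,1,0,0,1,0,0,0,0,0,0,0,0,0,1,0,0,1,0,0,1,0,0,0,0,1,0,0,0,1,0,0,0,0,0,1,0,0,1,0,0,0,0]
Step 4: insert esp at [7, 24, 40] -> counters=[0,0,1,0,0,1,0,1,0,0,0,0,0,0,0,1,0,0,1,0,0,1,0,0,1,0,1,0,0,0,1,0,0,0,0,0,1,0,0,1,1,0,0,0]
Step 5: insert esp at [7, 24, 40] -> counters=[0,0,1,0,0,1,0,2,0,0,0,0,0,0,0,1,0,0,1,0,0,1,0,0,2,0,1,0,0,0,1,0,0,0,0,0,1,0,0,1,2,0,0,0]
Step 6: insert phn at [21, 26, 30] -> counters=[0,0,1,0,0,1,0,2,0,0,0,0,0,0,0,1,0,0,1,0,0,2,0,0,2,0,2,0,0,0,2,0,0,0,0,0,1,0,0,1,2,0,0,0]
Final counters=[0,0,1,0,0,1,0,2,0,0,0,0,0,0,0,1,0,0,1,0,0,2,0,0,2,0,2,0,0,0,2,0,0,0,0,0,1,0,0,1,2,0,0,0] -> counters[40]=2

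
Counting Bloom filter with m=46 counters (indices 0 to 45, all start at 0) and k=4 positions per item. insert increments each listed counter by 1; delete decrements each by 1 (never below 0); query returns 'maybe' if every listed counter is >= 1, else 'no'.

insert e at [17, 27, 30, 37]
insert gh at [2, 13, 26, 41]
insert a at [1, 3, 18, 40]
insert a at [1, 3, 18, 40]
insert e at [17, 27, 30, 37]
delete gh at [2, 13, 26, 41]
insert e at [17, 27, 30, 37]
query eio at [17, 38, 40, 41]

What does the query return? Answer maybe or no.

Step 1: insert e at [17, 27, 30, 37] -> counters=[0,0,0,0,0,0,0,0,0,0,0,0,0,0,0,0,0,1,0,0,0,0,0,0,0,0,0,1,0,0,1,0,0,0,0,0,0,1,0,0,0,0,0,0,0,0]
Step 2: insert gh at [2, 13, 26, 41] -> counters=[0,0,1,0,0,0,0,0,0,0,0,0,0,1,0,0,0,1,0,0,0,0,0,0,0,0,1,1,0,0,1,0,0,0,0,0,0,1,0,0,0,1,0,0,0,0]
Step 3: insert a at [1, 3, 18, 40] -> counters=[0,1,1,1,0,0,0,0,0,0,0,0,0,1,0,0,0,1,1,0,0,0,0,0,0,0,1,1,0,0,1,0,0,0,0,0,0,1,0,0,1,1,0,0,0,0]
Step 4: insert a at [1, 3, 18, 40] -> counters=[0,2,1,2,0,0,0,0,0,0,0,0,0,1,0,0,0,1,2,0,0,0,0,0,0,0,1,1,0,0,1,0,0,0,0,0,0,1,0,0,2,1,0,0,0,0]
Step 5: insert e at [17, 27, 30, 37] -> counters=[0,2,1,2,0,0,0,0,0,0,0,0,0,1,0,0,0,2,2,0,0,0,0,0,0,0,1,2,0,0,2,0,0,0,0,0,0,2,0,0,2,1,0,0,0,0]
Step 6: delete gh at [2, 13, 26, 41] -> counters=[0,2,0,2,0,0,0,0,0,0,0,0,0,0,0,0,0,2,2,0,0,0,0,0,0,0,0,2,0,0,2,0,0,0,0,0,0,2,0,0,2,0,0,0,0,0]
Step 7: insert e at [17, 27, 30, 37] -> counters=[0,2,0,2,0,0,0,0,0,0,0,0,0,0,0,0,0,3,2,0,0,0,0,0,0,0,0,3,0,0,3,0,0,0,0,0,0,3,0,0,2,0,0,0,0,0]
Query eio: check counters[17]=3 counters[38]=0 counters[40]=2 counters[41]=0 -> no

Answer: no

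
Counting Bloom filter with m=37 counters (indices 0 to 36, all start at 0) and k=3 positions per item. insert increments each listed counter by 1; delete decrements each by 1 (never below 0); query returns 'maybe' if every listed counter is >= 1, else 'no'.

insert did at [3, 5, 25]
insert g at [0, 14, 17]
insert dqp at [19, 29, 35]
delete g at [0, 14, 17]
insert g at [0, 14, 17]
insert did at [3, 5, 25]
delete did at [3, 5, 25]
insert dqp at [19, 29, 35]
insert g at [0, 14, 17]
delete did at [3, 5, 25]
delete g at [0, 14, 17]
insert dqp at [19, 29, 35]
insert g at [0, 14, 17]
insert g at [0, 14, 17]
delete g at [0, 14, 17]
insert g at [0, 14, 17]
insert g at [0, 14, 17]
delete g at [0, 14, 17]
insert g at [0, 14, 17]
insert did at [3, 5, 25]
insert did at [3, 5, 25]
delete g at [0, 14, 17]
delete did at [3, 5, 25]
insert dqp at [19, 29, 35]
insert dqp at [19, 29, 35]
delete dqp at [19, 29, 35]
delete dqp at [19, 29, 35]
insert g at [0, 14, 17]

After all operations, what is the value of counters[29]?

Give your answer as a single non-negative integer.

Step 1: insert did at [3, 5, 25] -> counters=[0,0,0,1,0,1,0,0,0,0,0,0,0,0,0,0,0,0,0,0,0,0,0,0,0,1,0,0,0,0,0,0,0,0,0,0,0]
Step 2: insert g at [0, 14, 17] -> counters=[1,0,0,1,0,1,0,0,0,0,0,0,0,0,1,0,0,1,0,0,0,0,0,0,0,1,0,0,0,0,0,0,0,0,0,0,0]
Step 3: insert dqp at [19, 29, 35] -> counters=[1,0,0,1,0,1,0,0,0,0,0,0,0,0,1,0,0,1,0,1,0,0,0,0,0,1,0,0,0,1,0,0,0,0,0,1,0]
Step 4: delete g at [0, 14, 17] -> counters=[0,0,0,1,0,1,0,0,0,0,0,0,0,0,0,0,0,0,0,1,0,0,0,0,0,1,0,0,0,1,0,0,0,0,0,1,0]
Step 5: insert g at [0, 14, 17] -> counters=[1,0,0,1,0,1,0,0,0,0,0,0,0,0,1,0,0,1,0,1,0,0,0,0,0,1,0,0,0,1,0,0,0,0,0,1,0]
Step 6: insert did at [3, 5, 25] -> counters=[1,0,0,2,0,2,0,0,0,0,0,0,0,0,1,0,0,1,0,1,0,0,0,0,0,2,0,0,0,1,0,0,0,0,0,1,0]
Step 7: delete did at [3, 5, 25] -> counters=[1,0,0,1,0,1,0,0,0,0,0,0,0,0,1,0,0,1,0,1,0,0,0,0,0,1,0,0,0,1,0,0,0,0,0,1,0]
Step 8: insert dqp at [19, 29, 35] -> counters=[1,0,0,1,0,1,0,0,0,0,0,0,0,0,1,0,0,1,0,2,0,0,0,0,0,1,0,0,0,2,0,0,0,0,0,2,0]
Step 9: insert g at [0, 14, 17] -> counters=[2,0,0,1,0,1,0,0,0,0,0,0,0,0,2,0,0,2,0,2,0,0,0,0,0,1,0,0,0,2,0,0,0,0,0,2,0]
Step 10: delete did at [3, 5, 25] -> counters=[2,0,0,0,0,0,0,0,0,0,0,0,0,0,2,0,0,2,0,2,0,0,0,0,0,0,0,0,0,2,0,0,0,0,0,2,0]
Step 11: delete g at [0, 14, 17] -> counters=[1,0,0,0,0,0,0,0,0,0,0,0,0,0,1,0,0,1,0,2,0,0,0,0,0,0,0,0,0,2,0,0,0,0,0,2,0]
Step 12: insert dqp at [19, 29, 35] -> counters=[1,0,0,0,0,0,0,0,0,0,0,0,0,0,1,0,0,1,0,3,0,0,0,0,0,0,0,0,0,3,0,0,0,0,0,3,0]
Step 13: insert g at [0, 14, 17] -> counters=[2,0,0,0,0,0,0,0,0,0,0,0,0,0,2,0,0,2,0,3,0,0,0,0,0,0,0,0,0,3,0,0,0,0,0,3,0]
Step 14: insert g at [0, 14, 17] -> counters=[3,0,0,0,0,0,0,0,0,0,0,0,0,0,3,0,0,3,0,3,0,0,0,0,0,0,0,0,0,3,0,0,0,0,0,3,0]
Step 15: delete g at [0, 14, 17] -> counters=[2,0,0,0,0,0,0,0,0,0,0,0,0,0,2,0,0,2,0,3,0,0,0,0,0,0,0,0,0,3,0,0,0,0,0,3,0]
Step 16: insert g at [0, 14, 17] -> counters=[3,0,0,0,0,0,0,0,0,0,0,0,0,0,3,0,0,3,0,3,0,0,0,0,0,0,0,0,0,3,0,0,0,0,0,3,0]
Step 17: insert g at [0, 14, 17] -> counters=[4,0,0,0,0,0,0,0,0,0,0,0,0,0,4,0,0,4,0,3,0,0,0,0,0,0,0,0,0,3,0,0,0,0,0,3,0]
Step 18: delete g at [0, 14, 17] -> counters=[3,0,0,0,0,0,0,0,0,0,0,0,0,0,3,0,0,3,0,3,0,0,0,0,0,0,0,0,0,3,0,0,0,0,0,3,0]
Step 19: insert g at [0, 14, 17] -> counters=[4,0,0,0,0,0,0,0,0,0,0,0,0,0,4,0,0,4,0,3,0,0,0,0,0,0,0,0,0,3,0,0,0,0,0,3,0]
Step 20: insert did at [3, 5, 25] -> counters=[4,0,0,1,0,1,0,0,0,0,0,0,0,0,4,0,0,4,0,3,0,0,0,0,0,1,0,0,0,3,0,0,0,0,0,3,0]
Step 21: insert did at [3, 5, 25] -> counters=[4,0,0,2,0,2,0,0,0,0,0,0,0,0,4,0,0,4,0,3,0,0,0,0,0,2,0,0,0,3,0,0,0,0,0,3,0]
Step 22: delete g at [0, 14, 17] -> counters=[3,0,0,2,0,2,0,0,0,0,0,0,0,0,3,0,0,3,0,3,0,0,0,0,0,2,0,0,0,3,0,0,0,0,0,3,0]
Step 23: delete did at [3, 5, 25] -> counters=[3,0,0,1,0,1,0,0,0,0,0,0,0,0,3,0,0,3,0,3,0,0,0,0,0,1,0,0,0,3,0,0,0,0,0,3,0]
Step 24: insert dqp at [19, 29, 35] -> counters=[3,0,0,1,0,1,0,0,0,0,0,0,0,0,3,0,0,3,0,4,0,0,0,0,0,1,0,0,0,4,0,0,0,0,0,4,0]
Step 25: insert dqp at [19, 29, 35] -> counters=[3,0,0,1,0,1,0,0,0,0,0,0,0,0,3,0,0,3,0,5,0,0,0,0,0,1,0,0,0,5,0,0,0,0,0,5,0]
Step 26: delete dqp at [19, 29, 35] -> counters=[3,0,0,1,0,1,0,0,0,0,0,0,0,0,3,0,0,3,0,4,0,0,0,0,0,1,0,0,0,4,0,0,0,0,0,4,0]
Step 27: delete dqp at [19, 29, 35] -> counters=[3,0,0,1,0,1,0,0,0,0,0,0,0,0,3,0,0,3,0,3,0,0,0,0,0,1,0,0,0,3,0,0,0,0,0,3,0]
Step 28: insert g at [0, 14, 17] -> counters=[4,0,0,1,0,1,0,0,0,0,0,0,0,0,4,0,0,4,0,3,0,0,0,0,0,1,0,0,0,3,0,0,0,0,0,3,0]
Final counters=[4,0,0,1,0,1,0,0,0,0,0,0,0,0,4,0,0,4,0,3,0,0,0,0,0,1,0,0,0,3,0,0,0,0,0,3,0] -> counters[29]=3

Answer: 3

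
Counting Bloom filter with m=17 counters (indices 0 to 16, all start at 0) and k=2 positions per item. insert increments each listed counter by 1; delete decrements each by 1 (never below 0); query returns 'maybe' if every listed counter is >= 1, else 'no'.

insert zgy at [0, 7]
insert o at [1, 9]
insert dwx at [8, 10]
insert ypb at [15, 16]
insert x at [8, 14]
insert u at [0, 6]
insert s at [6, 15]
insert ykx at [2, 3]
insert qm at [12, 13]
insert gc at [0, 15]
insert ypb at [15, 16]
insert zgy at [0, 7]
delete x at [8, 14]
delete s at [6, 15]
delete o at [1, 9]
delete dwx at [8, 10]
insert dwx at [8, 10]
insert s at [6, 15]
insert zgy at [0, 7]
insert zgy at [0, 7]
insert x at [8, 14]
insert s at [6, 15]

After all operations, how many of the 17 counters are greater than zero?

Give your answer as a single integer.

Step 1: insert zgy at [0, 7] -> counters=[1,0,0,0,0,0,0,1,0,0,0,0,0,0,0,0,0]
Step 2: insert o at [1, 9] -> counters=[1,1,0,0,0,0,0,1,0,1,0,0,0,0,0,0,0]
Step 3: insert dwx at [8, 10] -> counters=[1,1,0,0,0,0,0,1,1,1,1,0,0,0,0,0,0]
Step 4: insert ypb at [15, 16] -> counters=[1,1,0,0,0,0,0,1,1,1,1,0,0,0,0,1,1]
Step 5: insert x at [8, 14] -> counters=[1,1,0,0,0,0,0,1,2,1,1,0,0,0,1,1,1]
Step 6: insert u at [0, 6] -> counters=[2,1,0,0,0,0,1,1,2,1,1,0,0,0,1,1,1]
Step 7: insert s at [6, 15] -> counters=[2,1,0,0,0,0,2,1,2,1,1,0,0,0,1,2,1]
Step 8: insert ykx at [2, 3] -> counters=[2,1,1,1,0,0,2,1,2,1,1,0,0,0,1,2,1]
Step 9: insert qm at [12, 13] -> counters=[2,1,1,1,0,0,2,1,2,1,1,0,1,1,1,2,1]
Step 10: insert gc at [0, 15] -> counters=[3,1,1,1,0,0,2,1,2,1,1,0,1,1,1,3,1]
Step 11: insert ypb at [15, 16] -> counters=[3,1,1,1,0,0,2,1,2,1,1,0,1,1,1,4,2]
Step 12: insert zgy at [0, 7] -> counters=[4,1,1,1,0,0,2,2,2,1,1,0,1,1,1,4,2]
Step 13: delete x at [8, 14] -> counters=[4,1,1,1,0,0,2,2,1,1,1,0,1,1,0,4,2]
Step 14: delete s at [6, 15] -> counters=[4,1,1,1,0,0,1,2,1,1,1,0,1,1,0,3,2]
Step 15: delete o at [1, 9] -> counters=[4,0,1,1,0,0,1,2,1,0,1,0,1,1,0,3,2]
Step 16: delete dwx at [8, 10] -> counters=[4,0,1,1,0,0,1,2,0,0,0,0,1,1,0,3,2]
Step 17: insert dwx at [8, 10] -> counters=[4,0,1,1,0,0,1,2,1,0,1,0,1,1,0,3,2]
Step 18: insert s at [6, 15] -> counters=[4,0,1,1,0,0,2,2,1,0,1,0,1,1,0,4,2]
Step 19: insert zgy at [0, 7] -> counters=[5,0,1,1,0,0,2,3,1,0,1,0,1,1,0,4,2]
Step 20: insert zgy at [0, 7] -> counters=[6,0,1,1,0,0,2,4,1,0,1,0,1,1,0,4,2]
Step 21: insert x at [8, 14] -> counters=[6,0,1,1,0,0,2,4,2,0,1,0,1,1,1,4,2]
Step 22: insert s at [6, 15] -> counters=[6,0,1,1,0,0,3,4,2,0,1,0,1,1,1,5,2]
Final counters=[6,0,1,1,0,0,3,4,2,0,1,0,1,1,1,5,2] -> 12 nonzero

Answer: 12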